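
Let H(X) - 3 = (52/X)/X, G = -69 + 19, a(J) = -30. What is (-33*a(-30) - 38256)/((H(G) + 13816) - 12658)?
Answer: -11645625/362819 ≈ -32.098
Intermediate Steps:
G = -50
H(X) = 3 + 52/X**2 (H(X) = 3 + (52/X)/X = 3 + 52/X**2)
(-33*a(-30) - 38256)/((H(G) + 13816) - 12658) = (-33*(-30) - 38256)/(((3 + 52/(-50)**2) + 13816) - 12658) = (990 - 38256)/(((3 + 52*(1/2500)) + 13816) - 12658) = -37266/(((3 + 13/625) + 13816) - 12658) = -37266/((1888/625 + 13816) - 12658) = -37266/(8636888/625 - 12658) = -37266/725638/625 = -37266*625/725638 = -11645625/362819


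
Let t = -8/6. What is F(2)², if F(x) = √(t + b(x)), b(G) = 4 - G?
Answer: ⅔ ≈ 0.66667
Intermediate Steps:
t = -4/3 (t = -8*⅙ = -4/3 ≈ -1.3333)
F(x) = √(8/3 - x) (F(x) = √(-4/3 + (4 - x)) = √(8/3 - x))
F(2)² = (√(24 - 9*2)/3)² = (√(24 - 18)/3)² = (√6/3)² = ⅔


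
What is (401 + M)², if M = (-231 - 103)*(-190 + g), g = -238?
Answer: 20550082609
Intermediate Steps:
M = 142952 (M = (-231 - 103)*(-190 - 238) = -334*(-428) = 142952)
(401 + M)² = (401 + 142952)² = 143353² = 20550082609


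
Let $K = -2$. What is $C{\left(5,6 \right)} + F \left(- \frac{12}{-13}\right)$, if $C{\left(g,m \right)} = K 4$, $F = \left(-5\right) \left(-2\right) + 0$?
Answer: $\frac{16}{13} \approx 1.2308$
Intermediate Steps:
$F = 10$ ($F = 10 + 0 = 10$)
$C{\left(g,m \right)} = -8$ ($C{\left(g,m \right)} = \left(-2\right) 4 = -8$)
$C{\left(5,6 \right)} + F \left(- \frac{12}{-13}\right) = -8 + 10 \left(- \frac{12}{-13}\right) = -8 + 10 \left(\left(-12\right) \left(- \frac{1}{13}\right)\right) = -8 + 10 \cdot \frac{12}{13} = -8 + \frac{120}{13} = \frac{16}{13}$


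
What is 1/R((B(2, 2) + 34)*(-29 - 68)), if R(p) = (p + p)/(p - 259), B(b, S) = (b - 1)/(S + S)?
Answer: 14325/26578 ≈ 0.53898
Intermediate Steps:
B(b, S) = (-1 + b)/(2*S) (B(b, S) = (-1 + b)/((2*S)) = (-1 + b)*(1/(2*S)) = (-1 + b)/(2*S))
R(p) = 2*p/(-259 + p) (R(p) = (2*p)/(-259 + p) = 2*p/(-259 + p))
1/R((B(2, 2) + 34)*(-29 - 68)) = 1/(2*(((½)*(-1 + 2)/2 + 34)*(-29 - 68))/(-259 + ((½)*(-1 + 2)/2 + 34)*(-29 - 68))) = 1/(2*(((½)*(½)*1 + 34)*(-97))/(-259 + ((½)*(½)*1 + 34)*(-97))) = 1/(2*((¼ + 34)*(-97))/(-259 + (¼ + 34)*(-97))) = 1/(2*((137/4)*(-97))/(-259 + (137/4)*(-97))) = 1/(2*(-13289/4)/(-259 - 13289/4)) = 1/(2*(-13289/4)/(-14325/4)) = 1/(2*(-13289/4)*(-4/14325)) = 1/(26578/14325) = 14325/26578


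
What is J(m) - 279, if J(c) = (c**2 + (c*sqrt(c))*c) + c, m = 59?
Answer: 3261 + 3481*sqrt(59) ≈ 29999.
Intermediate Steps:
J(c) = c + c**2 + c**(5/2) (J(c) = (c**2 + c**(3/2)*c) + c = (c**2 + c**(5/2)) + c = c + c**2 + c**(5/2))
J(m) - 279 = (59 + 59**2 + 59**(5/2)) - 279 = (59 + 3481 + 3481*sqrt(59)) - 279 = (3540 + 3481*sqrt(59)) - 279 = 3261 + 3481*sqrt(59)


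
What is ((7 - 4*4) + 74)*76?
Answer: 4940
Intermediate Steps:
((7 - 4*4) + 74)*76 = ((7 - 16) + 74)*76 = (-9 + 74)*76 = 65*76 = 4940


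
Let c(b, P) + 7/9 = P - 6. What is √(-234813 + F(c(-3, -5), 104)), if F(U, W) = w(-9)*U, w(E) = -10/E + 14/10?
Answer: I*√475556215/45 ≈ 484.61*I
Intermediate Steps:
c(b, P) = -61/9 + P (c(b, P) = -7/9 + (P - 6) = -7/9 + (-6 + P) = -61/9 + P)
w(E) = 7/5 - 10/E (w(E) = -10/E + 14*(⅒) = -10/E + 7/5 = 7/5 - 10/E)
F(U, W) = 113*U/45 (F(U, W) = (7/5 - 10/(-9))*U = (7/5 - 10*(-⅑))*U = (7/5 + 10/9)*U = 113*U/45)
√(-234813 + F(c(-3, -5), 104)) = √(-234813 + 113*(-61/9 - 5)/45) = √(-234813 + (113/45)*(-106/9)) = √(-234813 - 11978/405) = √(-95111243/405) = I*√475556215/45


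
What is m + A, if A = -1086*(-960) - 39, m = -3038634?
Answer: -1996113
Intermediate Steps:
A = 1042521 (A = 1042560 - 39 = 1042521)
m + A = -3038634 + 1042521 = -1996113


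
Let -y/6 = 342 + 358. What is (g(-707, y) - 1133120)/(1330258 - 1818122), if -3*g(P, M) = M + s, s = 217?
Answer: 3395377/1463592 ≈ 2.3199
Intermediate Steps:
y = -4200 (y = -6*(342 + 358) = -6*700 = -4200)
g(P, M) = -217/3 - M/3 (g(P, M) = -(M + 217)/3 = -(217 + M)/3 = -217/3 - M/3)
(g(-707, y) - 1133120)/(1330258 - 1818122) = ((-217/3 - 1/3*(-4200)) - 1133120)/(1330258 - 1818122) = ((-217/3 + 1400) - 1133120)/(-487864) = (3983/3 - 1133120)*(-1/487864) = -3395377/3*(-1/487864) = 3395377/1463592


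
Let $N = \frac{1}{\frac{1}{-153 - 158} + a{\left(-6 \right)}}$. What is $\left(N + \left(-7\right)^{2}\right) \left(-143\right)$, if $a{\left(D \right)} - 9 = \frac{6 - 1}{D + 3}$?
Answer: $- \frac{48054292}{6839} \approx -7026.5$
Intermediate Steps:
$a{\left(D \right)} = 9 + \frac{5}{3 + D}$ ($a{\left(D \right)} = 9 + \frac{6 - 1}{D + 3} = 9 + \frac{5}{3 + D}$)
$N = \frac{933}{6839}$ ($N = \frac{1}{\frac{1}{-153 - 158} + \frac{32 + 9 \left(-6\right)}{3 - 6}} = \frac{1}{\frac{1}{-311} + \frac{32 - 54}{-3}} = \frac{1}{- \frac{1}{311} - - \frac{22}{3}} = \frac{1}{- \frac{1}{311} + \frac{22}{3}} = \frac{1}{\frac{6839}{933}} = \frac{933}{6839} \approx 0.13642$)
$\left(N + \left(-7\right)^{2}\right) \left(-143\right) = \left(\frac{933}{6839} + \left(-7\right)^{2}\right) \left(-143\right) = \left(\frac{933}{6839} + 49\right) \left(-143\right) = \frac{336044}{6839} \left(-143\right) = - \frac{48054292}{6839}$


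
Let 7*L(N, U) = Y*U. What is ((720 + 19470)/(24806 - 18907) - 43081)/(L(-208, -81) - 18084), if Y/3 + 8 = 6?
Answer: 1778802403/743875698 ≈ 2.3913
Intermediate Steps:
Y = -6 (Y = -24 + 3*6 = -24 + 18 = -6)
L(N, U) = -6*U/7 (L(N, U) = (-6*U)/7 = -6*U/7)
((720 + 19470)/(24806 - 18907) - 43081)/(L(-208, -81) - 18084) = ((720 + 19470)/(24806 - 18907) - 43081)/(-6/7*(-81) - 18084) = (20190/5899 - 43081)/(486/7 - 18084) = (20190*(1/5899) - 43081)/(-126102/7) = (20190/5899 - 43081)*(-7/126102) = -254114629/5899*(-7/126102) = 1778802403/743875698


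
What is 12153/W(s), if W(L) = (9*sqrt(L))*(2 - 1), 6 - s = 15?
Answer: -4051*I/9 ≈ -450.11*I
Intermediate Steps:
s = -9 (s = 6 - 1*15 = 6 - 15 = -9)
W(L) = 9*sqrt(L) (W(L) = (9*sqrt(L))*1 = 9*sqrt(L))
12153/W(s) = 12153/((9*sqrt(-9))) = 12153/((9*(3*I))) = 12153/((27*I)) = 12153*(-I/27) = -4051*I/9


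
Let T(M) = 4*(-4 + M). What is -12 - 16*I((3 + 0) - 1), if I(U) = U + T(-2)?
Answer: 340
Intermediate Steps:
T(M) = -16 + 4*M
I(U) = -24 + U (I(U) = U + (-16 + 4*(-2)) = U + (-16 - 8) = U - 24 = -24 + U)
-12 - 16*I((3 + 0) - 1) = -12 - 16*(-24 + ((3 + 0) - 1)) = -12 - 16*(-24 + (3 - 1)) = -12 - 16*(-24 + 2) = -12 - 16*(-22) = -12 + 352 = 340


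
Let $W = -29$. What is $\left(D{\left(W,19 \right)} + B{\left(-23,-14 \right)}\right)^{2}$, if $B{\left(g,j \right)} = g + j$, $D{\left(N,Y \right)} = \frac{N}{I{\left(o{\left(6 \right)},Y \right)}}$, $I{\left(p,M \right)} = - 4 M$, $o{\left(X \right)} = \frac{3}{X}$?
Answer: $\frac{7745089}{5776} \approx 1340.9$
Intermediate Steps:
$D{\left(N,Y \right)} = - \frac{N}{4 Y}$ ($D{\left(N,Y \right)} = \frac{N}{\left(-4\right) Y} = N \left(- \frac{1}{4 Y}\right) = - \frac{N}{4 Y}$)
$\left(D{\left(W,19 \right)} + B{\left(-23,-14 \right)}\right)^{2} = \left(\left(- \frac{1}{4}\right) \left(-29\right) \frac{1}{19} - 37\right)^{2} = \left(\frac{29}{76} - 37\right)^{2} = \left(- \frac{2783}{76}\right)^{2} = \frac{7745089}{5776}$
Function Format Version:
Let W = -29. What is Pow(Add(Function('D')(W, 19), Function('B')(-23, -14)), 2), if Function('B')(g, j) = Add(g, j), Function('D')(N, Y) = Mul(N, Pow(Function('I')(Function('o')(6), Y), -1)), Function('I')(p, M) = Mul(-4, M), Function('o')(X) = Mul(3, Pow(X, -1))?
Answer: Rational(7745089, 5776) ≈ 1340.9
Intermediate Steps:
Function('D')(N, Y) = Mul(Rational(-1, 4), N, Pow(Y, -1)) (Function('D')(N, Y) = Mul(N, Pow(Mul(-4, Y), -1)) = Mul(N, Mul(Rational(-1, 4), Pow(Y, -1))) = Mul(Rational(-1, 4), N, Pow(Y, -1)))
Pow(Add(Function('D')(W, 19), Function('B')(-23, -14)), 2) = Pow(Add(Mul(Rational(-1, 4), -29, Pow(19, -1)), Add(-23, -14)), 2) = Pow(Add(Mul(Rational(-1, 4), -29, Rational(1, 19)), -37), 2) = Pow(Add(Rational(29, 76), -37), 2) = Pow(Rational(-2783, 76), 2) = Rational(7745089, 5776)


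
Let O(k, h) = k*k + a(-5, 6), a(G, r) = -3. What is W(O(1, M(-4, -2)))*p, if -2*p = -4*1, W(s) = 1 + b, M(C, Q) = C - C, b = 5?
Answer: 12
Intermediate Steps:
M(C, Q) = 0
O(k, h) = -3 + k**2 (O(k, h) = k*k - 3 = k**2 - 3 = -3 + k**2)
W(s) = 6 (W(s) = 1 + 5 = 6)
p = 2 (p = -(-2) = -1/2*(-4) = 2)
W(O(1, M(-4, -2)))*p = 6*2 = 12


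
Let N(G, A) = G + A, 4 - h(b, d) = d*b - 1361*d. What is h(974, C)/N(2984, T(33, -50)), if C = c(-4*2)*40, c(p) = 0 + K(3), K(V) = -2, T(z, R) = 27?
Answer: -30956/3011 ≈ -10.281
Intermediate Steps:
c(p) = -2 (c(p) = 0 - 2 = -2)
C = -80 (C = -2*40 = -80)
h(b, d) = 4 + 1361*d - b*d (h(b, d) = 4 - (d*b - 1361*d) = 4 - (b*d - 1361*d) = 4 - (-1361*d + b*d) = 4 + (1361*d - b*d) = 4 + 1361*d - b*d)
N(G, A) = A + G
h(974, C)/N(2984, T(33, -50)) = (4 + 1361*(-80) - 1*974*(-80))/(27 + 2984) = (4 - 108880 + 77920)/3011 = -30956*1/3011 = -30956/3011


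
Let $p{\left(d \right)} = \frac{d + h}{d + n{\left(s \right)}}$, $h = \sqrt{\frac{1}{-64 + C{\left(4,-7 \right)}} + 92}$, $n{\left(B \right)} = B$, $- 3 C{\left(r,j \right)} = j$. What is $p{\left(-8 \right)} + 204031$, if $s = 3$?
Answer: $\frac{1020163}{5} - \frac{\sqrt{3148145}}{925} \approx 2.0403 \cdot 10^{5}$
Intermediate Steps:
$C{\left(r,j \right)} = - \frac{j}{3}$
$h = \frac{\sqrt{3148145}}{185}$ ($h = \sqrt{\frac{1}{-64 - - \frac{7}{3}} + 92} = \sqrt{\frac{1}{-64 + \frac{7}{3}} + 92} = \sqrt{\frac{1}{- \frac{185}{3}} + 92} = \sqrt{- \frac{3}{185} + 92} = \sqrt{\frac{17017}{185}} = \frac{\sqrt{3148145}}{185} \approx 9.5908$)
$p{\left(d \right)} = \frac{d + \frac{\sqrt{3148145}}{185}}{3 + d}$ ($p{\left(d \right)} = \frac{d + \frac{\sqrt{3148145}}{185}}{d + 3} = \frac{d + \frac{\sqrt{3148145}}{185}}{3 + d}$)
$p{\left(-8 \right)} + 204031 = \frac{-8 + \frac{\sqrt{3148145}}{185}}{3 - 8} + 204031 = \frac{-8 + \frac{\sqrt{3148145}}{185}}{-5} + 204031 = - \frac{-8 + \frac{\sqrt{3148145}}{185}}{5} + 204031 = \left(\frac{8}{5} - \frac{\sqrt{3148145}}{925}\right) + 204031 = \frac{1020163}{5} - \frac{\sqrt{3148145}}{925}$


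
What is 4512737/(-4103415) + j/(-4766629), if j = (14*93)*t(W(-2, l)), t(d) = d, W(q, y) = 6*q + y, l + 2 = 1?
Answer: -3063012664469/2794208134005 ≈ -1.0962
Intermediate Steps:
l = -1 (l = -2 + 1 = -1)
W(q, y) = y + 6*q
j = -16926 (j = (14*93)*(-1 + 6*(-2)) = 1302*(-1 - 12) = 1302*(-13) = -16926)
4512737/(-4103415) + j/(-4766629) = 4512737/(-4103415) - 16926/(-4766629) = 4512737*(-1/4103415) - 16926*(-1/4766629) = -4512737/4103415 + 2418/680947 = -3063012664469/2794208134005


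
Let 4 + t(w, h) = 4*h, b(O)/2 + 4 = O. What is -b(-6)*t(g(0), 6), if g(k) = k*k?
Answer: 400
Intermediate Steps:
b(O) = -8 + 2*O
g(k) = k**2
t(w, h) = -4 + 4*h
-b(-6)*t(g(0), 6) = -(-8 + 2*(-6))*(-4 + 4*6) = -(-8 - 12)*(-4 + 24) = -(-20)*20 = -1*(-400) = 400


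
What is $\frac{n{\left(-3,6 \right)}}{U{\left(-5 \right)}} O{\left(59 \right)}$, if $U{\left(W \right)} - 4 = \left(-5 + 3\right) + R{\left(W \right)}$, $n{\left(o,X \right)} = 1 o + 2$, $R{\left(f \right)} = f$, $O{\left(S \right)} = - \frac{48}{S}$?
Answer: $- \frac{16}{59} \approx -0.27119$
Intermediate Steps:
$n{\left(o,X \right)} = 2 + o$ ($n{\left(o,X \right)} = o + 2 = 2 + o$)
$U{\left(W \right)} = 2 + W$ ($U{\left(W \right)} = 4 + \left(\left(-5 + 3\right) + W\right) = 4 + \left(-2 + W\right) = 2 + W$)
$\frac{n{\left(-3,6 \right)}}{U{\left(-5 \right)}} O{\left(59 \right)} = \frac{2 - 3}{2 - 5} \left(- \frac{48}{59}\right) = - \frac{1}{-3} \left(\left(-48\right) \frac{1}{59}\right) = \left(-1\right) \left(- \frac{1}{3}\right) \left(- \frac{48}{59}\right) = \frac{1}{3} \left(- \frac{48}{59}\right) = - \frac{16}{59}$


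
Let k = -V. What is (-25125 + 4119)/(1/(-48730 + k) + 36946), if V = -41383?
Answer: -154331082/271442261 ≈ -0.56856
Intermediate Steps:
k = 41383 (k = -1*(-41383) = 41383)
(-25125 + 4119)/(1/(-48730 + k) + 36946) = (-25125 + 4119)/(1/(-48730 + 41383) + 36946) = -21006/(1/(-7347) + 36946) = -21006/(-1/7347 + 36946) = -21006/271442261/7347 = -21006*7347/271442261 = -154331082/271442261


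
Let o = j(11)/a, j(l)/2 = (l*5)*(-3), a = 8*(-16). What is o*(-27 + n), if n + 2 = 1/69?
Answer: -6875/92 ≈ -74.728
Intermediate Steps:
n = -137/69 (n = -2 + 1/69 = -137/69 ≈ -1.9855)
a = -128
j(l) = -30*l (j(l) = 2*((l*5)*(-3)) = 2*((5*l)*(-3)) = 2*(-15*l) = -30*l)
o = 165/64 (o = -30*11/(-128) = -330*(-1/128) = 165/64 ≈ 2.5781)
o*(-27 + n) = 165*(-27 - 137/69)/64 = (165/64)*(-2000/69) = -6875/92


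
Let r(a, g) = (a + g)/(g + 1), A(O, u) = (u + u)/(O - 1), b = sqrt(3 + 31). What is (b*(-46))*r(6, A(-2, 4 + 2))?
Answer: 92*sqrt(34)/3 ≈ 178.82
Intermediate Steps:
b = sqrt(34) ≈ 5.8309
A(O, u) = 2*u/(-1 + O) (A(O, u) = (2*u)/(-1 + O) = 2*u/(-1 + O))
r(a, g) = (a + g)/(1 + g)
(b*(-46))*r(6, A(-2, 4 + 2)) = (sqrt(34)*(-46))*((6 + 2*(4 + 2)/(-1 - 2))/(1 + 2*(4 + 2)/(-1 - 2))) = (-46*sqrt(34))*((6 + 2*6/(-3))/(1 + 2*6/(-3))) = (-46*sqrt(34))*((6 + 2*6*(-1/3))/(1 + 2*6*(-1/3))) = (-46*sqrt(34))*((6 - 4)/(1 - 4)) = (-46*sqrt(34))*(2/(-3)) = (-46*sqrt(34))*(-1/3*2) = -46*sqrt(34)*(-2/3) = 92*sqrt(34)/3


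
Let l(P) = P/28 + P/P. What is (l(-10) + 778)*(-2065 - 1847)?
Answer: -21322356/7 ≈ -3.0461e+6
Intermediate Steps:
l(P) = 1 + P/28 (l(P) = P*(1/28) + 1 = P/28 + 1 = 1 + P/28)
(l(-10) + 778)*(-2065 - 1847) = ((1 + (1/28)*(-10)) + 778)*(-2065 - 1847) = ((1 - 5/14) + 778)*(-3912) = (9/14 + 778)*(-3912) = (10901/14)*(-3912) = -21322356/7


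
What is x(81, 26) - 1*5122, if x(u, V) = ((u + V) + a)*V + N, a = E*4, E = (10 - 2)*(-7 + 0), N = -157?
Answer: -8321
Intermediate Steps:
E = -56 (E = 8*(-7) = -56)
a = -224 (a = -56*4 = -224)
x(u, V) = -157 + V*(-224 + V + u) (x(u, V) = ((u + V) - 224)*V - 157 = ((V + u) - 224)*V - 157 = (-224 + V + u)*V - 157 = V*(-224 + V + u) - 157 = -157 + V*(-224 + V + u))
x(81, 26) - 1*5122 = (-157 + 26**2 - 224*26 + 26*81) - 1*5122 = (-157 + 676 - 5824 + 2106) - 5122 = -3199 - 5122 = -8321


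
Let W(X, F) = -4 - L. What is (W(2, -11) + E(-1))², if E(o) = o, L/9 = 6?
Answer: 3481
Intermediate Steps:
L = 54 (L = 9*6 = 54)
W(X, F) = -58 (W(X, F) = -4 - 1*54 = -4 - 54 = -58)
(W(2, -11) + E(-1))² = (-58 - 1)² = (-59)² = 3481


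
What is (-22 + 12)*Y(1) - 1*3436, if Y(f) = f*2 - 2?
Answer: -3436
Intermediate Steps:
Y(f) = -2 + 2*f (Y(f) = 2*f - 2 = -2 + 2*f)
(-22 + 12)*Y(1) - 1*3436 = (-22 + 12)*(-2 + 2*1) - 1*3436 = -10*(-2 + 2) - 3436 = -10*0 - 3436 = 0 - 3436 = -3436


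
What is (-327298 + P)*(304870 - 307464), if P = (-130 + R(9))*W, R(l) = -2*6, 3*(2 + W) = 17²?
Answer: 2651275520/3 ≈ 8.8376e+8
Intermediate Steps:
W = 283/3 (W = -2 + (⅓)*17² = -2 + (⅓)*289 = -2 + 289/3 = 283/3 ≈ 94.333)
R(l) = -12
P = -40186/3 (P = (-130 - 12)*(283/3) = -142*283/3 = -40186/3 ≈ -13395.)
(-327298 + P)*(304870 - 307464) = (-327298 - 40186/3)*(304870 - 307464) = -1022080/3*(-2594) = 2651275520/3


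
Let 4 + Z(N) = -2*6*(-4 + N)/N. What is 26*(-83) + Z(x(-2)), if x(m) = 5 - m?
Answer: -15170/7 ≈ -2167.1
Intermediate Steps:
Z(N) = -4 - 2*(-24 + 6*N)/N (Z(N) = -4 - 2*6*(-4 + N)/N = -4 - 2*(-24 + 6*N)/N)
26*(-83) + Z(x(-2)) = 26*(-83) + (-16 + 48/(5 - 1*(-2))) = -2158 + (-16 + 48/(5 + 2)) = -2158 + (-16 + 48/7) = -2158 - 64/7 = -15170/7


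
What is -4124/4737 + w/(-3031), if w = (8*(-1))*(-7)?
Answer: -1823588/2051121 ≈ -0.88907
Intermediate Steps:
w = 56 (w = -8*(-7) = 56)
-4124/4737 + w/(-3031) = -4124/4737 + 56/(-3031) = -4124*1/4737 + 56*(-1/3031) = -4124/4737 - 8/433 = -1823588/2051121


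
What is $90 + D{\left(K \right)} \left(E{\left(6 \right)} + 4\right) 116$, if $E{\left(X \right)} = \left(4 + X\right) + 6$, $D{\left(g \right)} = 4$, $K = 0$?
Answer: $9370$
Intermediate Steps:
$E{\left(X \right)} = 10 + X$
$90 + D{\left(K \right)} \left(E{\left(6 \right)} + 4\right) 116 = 90 + 4 \left(\left(10 + 6\right) + 4\right) 116 = 90 + 4 \left(16 + 4\right) 116 = 90 + 4 \cdot 20 \cdot 116 = 90 + 80 \cdot 116 = 90 + 9280 = 9370$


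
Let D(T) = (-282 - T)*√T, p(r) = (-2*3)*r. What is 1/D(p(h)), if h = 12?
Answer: I*√2/2520 ≈ 0.0005612*I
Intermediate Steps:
p(r) = -6*r
D(T) = √T*(-282 - T)
1/D(p(h)) = 1/(√(-6*12)*(-282 - (-6)*12)) = 1/(√(-72)*(-282 - 1*(-72))) = 1/((6*I*√2)*(-282 + 72)) = 1/((6*I*√2)*(-210)) = 1/(-1260*I*√2) = I*√2/2520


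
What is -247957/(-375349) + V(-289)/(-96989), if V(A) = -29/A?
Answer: 6950179440576/10520965282529 ≈ 0.66060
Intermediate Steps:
-247957/(-375349) + V(-289)/(-96989) = -247957/(-375349) - 29/(-289)/(-96989) = -247957*(-1/375349) - 29*(-1/289)*(-1/96989) = 247957/375349 + (29/289)*(-1/96989) = 247957/375349 - 29/28029821 = 6950179440576/10520965282529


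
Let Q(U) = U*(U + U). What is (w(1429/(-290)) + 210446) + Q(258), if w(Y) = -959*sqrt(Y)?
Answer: 343574 - 959*I*sqrt(414410)/290 ≈ 3.4357e+5 - 2128.8*I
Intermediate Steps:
Q(U) = 2*U**2 (Q(U) = U*(2*U) = 2*U**2)
(w(1429/(-290)) + 210446) + Q(258) = (-959*sqrt(1429)*(I*sqrt(290)/290) + 210446) + 2*258**2 = (-959*I*sqrt(414410)/290 + 210446) + 2*66564 = (-959*I*sqrt(414410)/290 + 210446) + 133128 = (210446 - 959*I*sqrt(414410)/290) + 133128 = 343574 - 959*I*sqrt(414410)/290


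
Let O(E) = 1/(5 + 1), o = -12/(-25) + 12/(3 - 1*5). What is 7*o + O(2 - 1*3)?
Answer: -5771/150 ≈ -38.473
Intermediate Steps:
o = -138/25 (o = -12*(-1/25) + 12/(3 - 5) = 12/25 + 12/(-2) = 12/25 + 12*(-½) = 12/25 - 6 = -138/25 ≈ -5.5200)
O(E) = ⅙ (O(E) = 1/6 = ⅙)
7*o + O(2 - 1*3) = 7*(-138/25) + ⅙ = -966/25 + ⅙ = -5771/150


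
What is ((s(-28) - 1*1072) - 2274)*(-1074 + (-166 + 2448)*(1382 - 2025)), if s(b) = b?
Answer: 4954381600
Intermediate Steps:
((s(-28) - 1*1072) - 2274)*(-1074 + (-166 + 2448)*(1382 - 2025)) = ((-28 - 1*1072) - 2274)*(-1074 + (-166 + 2448)*(1382 - 2025)) = ((-28 - 1072) - 2274)*(-1074 + 2282*(-643)) = (-1100 - 2274)*(-1074 - 1467326) = -3374*(-1468400) = 4954381600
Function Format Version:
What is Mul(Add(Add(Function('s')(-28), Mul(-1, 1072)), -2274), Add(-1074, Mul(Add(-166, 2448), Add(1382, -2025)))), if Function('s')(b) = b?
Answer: 4954381600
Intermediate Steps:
Mul(Add(Add(Function('s')(-28), Mul(-1, 1072)), -2274), Add(-1074, Mul(Add(-166, 2448), Add(1382, -2025)))) = Mul(Add(Add(-28, Mul(-1, 1072)), -2274), Add(-1074, Mul(Add(-166, 2448), Add(1382, -2025)))) = Mul(Add(Add(-28, -1072), -2274), Add(-1074, Mul(2282, -643))) = Mul(Add(-1100, -2274), Add(-1074, -1467326)) = Mul(-3374, -1468400) = 4954381600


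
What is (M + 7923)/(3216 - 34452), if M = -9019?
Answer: 2/57 ≈ 0.035088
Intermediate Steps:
(M + 7923)/(3216 - 34452) = (-9019 + 7923)/(3216 - 34452) = -1096/(-31236) = -1096*(-1/31236) = 2/57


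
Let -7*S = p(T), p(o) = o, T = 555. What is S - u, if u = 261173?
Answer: -1828766/7 ≈ -2.6125e+5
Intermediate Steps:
S = -555/7 (S = -1/7*555 = -555/7 ≈ -79.286)
S - u = -555/7 - 1*261173 = -555/7 - 261173 = -1828766/7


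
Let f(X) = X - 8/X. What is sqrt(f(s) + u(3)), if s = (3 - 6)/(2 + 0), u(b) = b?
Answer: sqrt(246)/6 ≈ 2.6141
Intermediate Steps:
s = -3/2 ≈ -1.5000
sqrt(f(s) + u(3)) = sqrt((-3/2 - 8/(-3/2)) + 3) = sqrt((-3/2 - 8*(-2/3)) + 3) = sqrt((-3/2 + 16/3) + 3) = sqrt(23/6 + 3) = sqrt(41/6) = sqrt(246)/6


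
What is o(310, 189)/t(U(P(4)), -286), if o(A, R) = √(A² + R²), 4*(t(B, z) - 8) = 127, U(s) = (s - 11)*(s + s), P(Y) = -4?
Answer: 4*√131821/159 ≈ 9.1339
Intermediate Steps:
U(s) = 2*s*(-11 + s) (U(s) = (-11 + s)*(2*s) = 2*s*(-11 + s))
t(B, z) = 159/4 (t(B, z) = 8 + (¼)*127 = 8 + 127/4 = 159/4)
o(310, 189)/t(U(P(4)), -286) = √(310² + 189²)/(159/4) = √(96100 + 35721)*(4/159) = √131821*(4/159) = 4*√131821/159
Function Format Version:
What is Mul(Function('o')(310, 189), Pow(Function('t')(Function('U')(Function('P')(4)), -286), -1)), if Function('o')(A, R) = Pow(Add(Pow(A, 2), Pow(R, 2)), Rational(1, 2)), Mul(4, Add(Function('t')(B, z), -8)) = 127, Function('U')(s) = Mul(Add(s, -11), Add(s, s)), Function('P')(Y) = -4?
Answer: Mul(Rational(4, 159), Pow(131821, Rational(1, 2))) ≈ 9.1339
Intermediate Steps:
Function('U')(s) = Mul(2, s, Add(-11, s)) (Function('U')(s) = Mul(Add(-11, s), Mul(2, s)) = Mul(2, s, Add(-11, s)))
Function('t')(B, z) = Rational(159, 4) (Function('t')(B, z) = Add(8, Mul(Rational(1, 4), 127)) = Add(8, Rational(127, 4)) = Rational(159, 4))
Mul(Function('o')(310, 189), Pow(Function('t')(Function('U')(Function('P')(4)), -286), -1)) = Mul(Pow(Add(Pow(310, 2), Pow(189, 2)), Rational(1, 2)), Pow(Rational(159, 4), -1)) = Mul(Pow(Add(96100, 35721), Rational(1, 2)), Rational(4, 159)) = Mul(Pow(131821, Rational(1, 2)), Rational(4, 159)) = Mul(Rational(4, 159), Pow(131821, Rational(1, 2)))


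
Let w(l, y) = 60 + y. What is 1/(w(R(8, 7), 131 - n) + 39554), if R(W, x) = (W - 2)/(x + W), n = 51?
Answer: 1/39694 ≈ 2.5193e-5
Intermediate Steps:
R(W, x) = (-2 + W)/(W + x)
1/(w(R(8, 7), 131 - n) + 39554) = 1/((60 + (131 - 1*51)) + 39554) = 1/((60 + (131 - 51)) + 39554) = 1/((60 + 80) + 39554) = 1/(140 + 39554) = 1/39694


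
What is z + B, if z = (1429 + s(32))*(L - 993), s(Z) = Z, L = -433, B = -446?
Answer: -2083832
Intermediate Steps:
z = -2083386 (z = (1429 + 32)*(-433 - 993) = 1461*(-1426) = -2083386)
z + B = -2083386 - 446 = -2083832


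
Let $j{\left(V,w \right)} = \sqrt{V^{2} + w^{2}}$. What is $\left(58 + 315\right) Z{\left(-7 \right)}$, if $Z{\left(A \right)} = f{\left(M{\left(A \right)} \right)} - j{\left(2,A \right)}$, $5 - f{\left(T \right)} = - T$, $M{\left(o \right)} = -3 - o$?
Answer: $3357 - 373 \sqrt{53} \approx 641.52$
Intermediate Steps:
$f{\left(T \right)} = 5 + T$ ($f{\left(T \right)} = 5 - - T = 5 + T$)
$Z{\left(A \right)} = 2 - A - \sqrt{4 + A^{2}}$ ($Z{\left(A \right)} = \left(5 - \left(3 + A\right)\right) - \sqrt{2^{2} + A^{2}} = \left(2 - A\right) - \sqrt{4 + A^{2}} = 2 - A - \sqrt{4 + A^{2}}$)
$\left(58 + 315\right) Z{\left(-7 \right)} = \left(58 + 315\right) \left(2 - -7 - \sqrt{4 + \left(-7\right)^{2}}\right) = 373 \left(2 + 7 - \sqrt{4 + 49}\right) = 373 \left(2 + 7 - \sqrt{53}\right) = 373 \left(9 - \sqrt{53}\right) = 3357 - 373 \sqrt{53}$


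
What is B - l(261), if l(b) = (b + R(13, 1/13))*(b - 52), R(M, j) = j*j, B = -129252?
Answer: -31062578/169 ≈ -1.8380e+5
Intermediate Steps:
R(M, j) = j²
l(b) = (-52 + b)*(1/169 + b) (l(b) = (b + (1/13)²)*(b - 52) = (b + (1/13)²)*(-52 + b) = (b + 1/169)*(-52 + b) = (1/169 + b)*(-52 + b) = (-52 + b)*(1/169 + b))
B - l(261) = -129252 - (-4/13 + 261² - 8787/169*261) = -129252 - (-4/13 + 68121 - 2293407/169) = -129252 - 1*9218990/169 = -129252 - 9218990/169 = -31062578/169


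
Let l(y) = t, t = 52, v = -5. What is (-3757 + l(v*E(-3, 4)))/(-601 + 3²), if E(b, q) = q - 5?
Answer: 3705/592 ≈ 6.2584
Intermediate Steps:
E(b, q) = -5 + q
l(y) = 52
(-3757 + l(v*E(-3, 4)))/(-601 + 3²) = (-3757 + 52)/(-601 + 3²) = -3705/(-601 + 9) = -3705/(-592) = -3705*(-1/592) = 3705/592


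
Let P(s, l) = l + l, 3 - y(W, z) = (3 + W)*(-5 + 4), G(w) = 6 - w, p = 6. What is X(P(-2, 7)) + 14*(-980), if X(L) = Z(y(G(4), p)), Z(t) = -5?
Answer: -13725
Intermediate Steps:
y(W, z) = 6 + W (y(W, z) = 3 - (3 + W)*(-5 + 4) = 3 - (3 + W)*(-1) = 3 - (-3 - W) = 3 + (3 + W) = 6 + W)
P(s, l) = 2*l
X(L) = -5
X(P(-2, 7)) + 14*(-980) = -5 + 14*(-980) = -5 - 13720 = -13725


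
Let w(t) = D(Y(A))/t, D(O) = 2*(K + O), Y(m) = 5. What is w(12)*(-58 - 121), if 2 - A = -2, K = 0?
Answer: -895/6 ≈ -149.17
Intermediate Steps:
A = 4 (A = 2 - 1*(-2) = 2 + 2 = 4)
D(O) = 2*O (D(O) = 2*(0 + O) = 2*O)
w(t) = 10/t (w(t) = (2*5)/t = 10/t)
w(12)*(-58 - 121) = (10/12)*(-58 - 121) = (10*(1/12))*(-179) = (⅚)*(-179) = -895/6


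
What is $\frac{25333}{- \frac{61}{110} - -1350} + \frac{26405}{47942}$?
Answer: $\frac{137516147255}{7116462538} \approx 19.324$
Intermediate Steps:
$\frac{25333}{- \frac{61}{110} - -1350} + \frac{26405}{47942} = \frac{25333}{\left(-61\right) \frac{1}{110} + 1350} + 26405 \cdot \frac{1}{47942} = \frac{25333}{- \frac{61}{110} + 1350} + \frac{26405}{47942} = \frac{25333}{\frac{148439}{110}} + \frac{26405}{47942} = 25333 \cdot \frac{110}{148439} + \frac{26405}{47942} = \frac{2786630}{148439} + \frac{26405}{47942} = \frac{137516147255}{7116462538}$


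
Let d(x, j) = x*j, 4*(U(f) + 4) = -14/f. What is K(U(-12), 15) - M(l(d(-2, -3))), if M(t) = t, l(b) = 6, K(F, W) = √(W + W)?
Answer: -6 + √30 ≈ -0.52277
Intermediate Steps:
U(f) = -4 - 7/(2*f) (U(f) = -4 + (-14/f)/4 = -4 - 7/(2*f))
d(x, j) = j*x
K(F, W) = √2*√W (K(F, W) = √(2*W) = √2*√W)
K(U(-12), 15) - M(l(d(-2, -3))) = √2*√15 - 1*6 = √30 - 6 = -6 + √30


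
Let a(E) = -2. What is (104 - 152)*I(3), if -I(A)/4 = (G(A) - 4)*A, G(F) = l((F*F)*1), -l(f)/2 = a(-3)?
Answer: 0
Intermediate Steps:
l(f) = 4 (l(f) = -2*(-2) = 4)
G(F) = 4
I(A) = 0 (I(A) = -4*(4 - 4)*A = -0*A = -4*0 = 0)
(104 - 152)*I(3) = (104 - 152)*0 = -48*0 = 0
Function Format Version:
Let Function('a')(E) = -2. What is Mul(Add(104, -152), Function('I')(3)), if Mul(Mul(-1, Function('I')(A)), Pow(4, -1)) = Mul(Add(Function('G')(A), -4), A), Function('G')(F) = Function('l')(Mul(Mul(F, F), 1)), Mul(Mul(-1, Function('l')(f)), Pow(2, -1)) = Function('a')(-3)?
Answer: 0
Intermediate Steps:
Function('l')(f) = 4 (Function('l')(f) = Mul(-2, -2) = 4)
Function('G')(F) = 4
Function('I')(A) = 0 (Function('I')(A) = Mul(-4, Mul(Add(4, -4), A)) = Mul(-4, Mul(0, A)) = Mul(-4, 0) = 0)
Mul(Add(104, -152), Function('I')(3)) = Mul(Add(104, -152), 0) = Mul(-48, 0) = 0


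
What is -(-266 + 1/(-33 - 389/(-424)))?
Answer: 3618822/13603 ≈ 266.03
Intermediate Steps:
-(-266 + 1/(-33 - 389/(-424))) = -(-266 + 1/(-33 - 389*(-1/424))) = -(-266 + 1/(-33 + 389/424)) = -(-266 + 1/(-13603/424)) = -(-266 - 424/13603) = -1*(-3618822/13603) = 3618822/13603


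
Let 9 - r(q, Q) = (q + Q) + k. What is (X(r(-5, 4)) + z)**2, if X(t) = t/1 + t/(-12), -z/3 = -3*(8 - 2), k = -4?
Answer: 160801/36 ≈ 4466.7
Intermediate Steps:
r(q, Q) = 13 - Q - q (r(q, Q) = 9 - ((q + Q) - 4) = 9 - ((Q + q) - 4) = 9 - (-4 + Q + q) = 9 + (4 - Q - q) = 13 - Q - q)
z = 54 (z = -(-9)*(8 - 2) = -(-9)*6 = -3*(-18) = 54)
X(t) = 11*t/12 (X(t) = t*1 + t*(-1/12) = t - t/12 = 11*t/12)
(X(r(-5, 4)) + z)**2 = (11*(13 - 1*4 - 1*(-5))/12 + 54)**2 = (11*(13 - 4 + 5)/12 + 54)**2 = ((11/12)*14 + 54)**2 = (77/6 + 54)**2 = (401/6)**2 = 160801/36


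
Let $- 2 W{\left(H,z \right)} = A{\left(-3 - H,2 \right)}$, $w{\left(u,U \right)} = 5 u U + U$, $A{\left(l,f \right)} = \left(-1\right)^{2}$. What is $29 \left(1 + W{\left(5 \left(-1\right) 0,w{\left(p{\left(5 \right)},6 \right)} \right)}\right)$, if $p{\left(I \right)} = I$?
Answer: $\frac{29}{2} \approx 14.5$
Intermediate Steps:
$A{\left(l,f \right)} = 1$
$w{\left(u,U \right)} = U + 5 U u$ ($w{\left(u,U \right)} = 5 U u + U = U + 5 U u$)
$W{\left(H,z \right)} = - \frac{1}{2}$ ($W{\left(H,z \right)} = \left(- \frac{1}{2}\right) 1 = - \frac{1}{2}$)
$29 \left(1 + W{\left(5 \left(-1\right) 0,w{\left(p{\left(5 \right)},6 \right)} \right)}\right) = 29 \left(1 - \frac{1}{2}\right) = 29 \cdot \frac{1}{2} = \frac{29}{2}$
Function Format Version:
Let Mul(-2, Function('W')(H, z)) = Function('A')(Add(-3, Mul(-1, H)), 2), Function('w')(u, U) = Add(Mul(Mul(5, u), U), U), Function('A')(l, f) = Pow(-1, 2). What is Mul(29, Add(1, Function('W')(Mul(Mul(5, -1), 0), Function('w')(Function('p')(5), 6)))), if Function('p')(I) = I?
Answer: Rational(29, 2) ≈ 14.500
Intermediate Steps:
Function('A')(l, f) = 1
Function('w')(u, U) = Add(U, Mul(5, U, u)) (Function('w')(u, U) = Add(Mul(5, U, u), U) = Add(U, Mul(5, U, u)))
Function('W')(H, z) = Rational(-1, 2) (Function('W')(H, z) = Mul(Rational(-1, 2), 1) = Rational(-1, 2))
Mul(29, Add(1, Function('W')(Mul(Mul(5, -1), 0), Function('w')(Function('p')(5), 6)))) = Mul(29, Add(1, Rational(-1, 2))) = Mul(29, Rational(1, 2)) = Rational(29, 2)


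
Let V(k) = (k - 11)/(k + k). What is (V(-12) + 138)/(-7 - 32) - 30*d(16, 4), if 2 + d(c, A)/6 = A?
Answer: -340295/936 ≈ -363.56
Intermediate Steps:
d(c, A) = -12 + 6*A
V(k) = (-11 + k)/(2*k) (V(k) = (-11 + k)/((2*k)) = (-11 + k)*(1/(2*k)) = (-11 + k)/(2*k))
(V(-12) + 138)/(-7 - 32) - 30*d(16, 4) = ((1/2)*(-11 - 12)/(-12) + 138)/(-7 - 32) - 30*(-12 + 6*4) = ((1/2)*(-1/12)*(-23) + 138)/(-39) - 30*(-12 + 24) = (23/24 + 138)*(-1/39) - 30*12 = (3335/24)*(-1/39) - 360 = -3335/936 - 360 = -340295/936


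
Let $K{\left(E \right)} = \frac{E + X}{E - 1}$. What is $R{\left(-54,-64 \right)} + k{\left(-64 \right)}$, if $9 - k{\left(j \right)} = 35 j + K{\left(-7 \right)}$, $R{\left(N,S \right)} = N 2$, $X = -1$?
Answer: $2140$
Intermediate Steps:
$K{\left(E \right)} = 1$ ($K{\left(E \right)} = \frac{E - 1}{E - 1} = \frac{-1 + E}{-1 + E} = 1$)
$R{\left(N,S \right)} = 2 N$
$k{\left(j \right)} = 8 - 35 j$ ($k{\left(j \right)} = 9 - \left(35 j + 1\right) = 9 - \left(1 + 35 j\right) = 8 - 35 j$)
$R{\left(-54,-64 \right)} + k{\left(-64 \right)} = 2 \left(-54\right) + \left(8 - -2240\right) = -108 + \left(8 + 2240\right) = -108 + 2248 = 2140$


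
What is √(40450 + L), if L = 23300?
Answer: 25*√102 ≈ 252.49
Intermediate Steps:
√(40450 + L) = √(40450 + 23300) = √63750 = 25*√102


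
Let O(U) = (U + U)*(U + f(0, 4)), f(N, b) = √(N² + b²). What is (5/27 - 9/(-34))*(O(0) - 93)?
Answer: -12803/306 ≈ -41.840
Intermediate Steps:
O(U) = 2*U*(4 + U) (O(U) = (U + U)*(U + √(0² + 4²)) = (2*U)*(U + √(0 + 16)) = (2*U)*(U + √16) = (2*U)*(U + 4) = (2*U)*(4 + U) = 2*U*(4 + U))
(5/27 - 9/(-34))*(O(0) - 93) = (5/27 - 9/(-34))*(2*0*(4 + 0) - 93) = (5*(1/27) - 9*(-1/34))*(2*0*4 - 93) = (5/27 + 9/34)*(0 - 93) = (413/918)*(-93) = -12803/306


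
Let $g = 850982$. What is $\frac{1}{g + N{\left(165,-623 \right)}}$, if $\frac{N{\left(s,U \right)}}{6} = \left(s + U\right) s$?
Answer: $\frac{1}{397562} \approx 2.5153 \cdot 10^{-6}$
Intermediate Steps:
$N{\left(s,U \right)} = 6 s \left(U + s\right)$ ($N{\left(s,U \right)} = 6 \left(s + U\right) s = 6 \left(U + s\right) s = 6 s \left(U + s\right)$)
$\frac{1}{g + N{\left(165,-623 \right)}} = \frac{1}{850982 + 6 \cdot 165 \left(-623 + 165\right)} = \frac{1}{850982 + 6 \cdot 165 \left(-458\right)} = \frac{1}{850982 - 453420} = \frac{1}{397562}$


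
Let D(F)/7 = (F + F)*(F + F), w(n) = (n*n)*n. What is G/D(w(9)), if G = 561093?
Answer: 187031/4960116 ≈ 0.037707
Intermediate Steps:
w(n) = n³ (w(n) = n²*n = n³)
D(F) = 28*F² (D(F) = 7*((F + F)*(F + F)) = 7*((2*F)*(2*F)) = 7*(4*F²) = 28*F²)
G/D(w(9)) = 561093/((28*(9³)²)) = 561093/((28*729²)) = 561093/((28*531441)) = 561093/14880348 = 561093*(1/14880348) = 187031/4960116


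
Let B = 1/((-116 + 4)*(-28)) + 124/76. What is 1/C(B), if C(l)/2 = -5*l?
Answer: -29792/486175 ≈ -0.061278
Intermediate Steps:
B = 97235/59584 (B = -1/28/(-112) + 124*(1/76) = -1/112*(-1/28) + 31/19 = 1/3136 + 31/19 = 97235/59584 ≈ 1.6319)
C(l) = -10*l (C(l) = 2*(-5*l) = -10*l)
1/C(B) = 1/(-10*97235/59584) = 1/(-486175/29792) = -29792/486175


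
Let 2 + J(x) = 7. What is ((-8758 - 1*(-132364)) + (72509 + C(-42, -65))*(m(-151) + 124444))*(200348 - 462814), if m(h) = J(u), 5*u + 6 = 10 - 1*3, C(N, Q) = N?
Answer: -2367067807006674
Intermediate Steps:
u = ⅕ (u = -6/5 + (10 - 1*3)/5 = -6/5 + (10 - 3)/5 = -6/5 + (⅕)*7 = -6/5 + 7/5 = ⅕ ≈ 0.20000)
J(x) = 5 (J(x) = -2 + 7 = 5)
m(h) = 5
((-8758 - 1*(-132364)) + (72509 + C(-42, -65))*(m(-151) + 124444))*(200348 - 462814) = ((-8758 - 1*(-132364)) + (72509 - 42)*(5 + 124444))*(200348 - 462814) = ((-8758 + 132364) + 72467*124449)*(-262466) = (123606 + 9018445683)*(-262466) = 9018569289*(-262466) = -2367067807006674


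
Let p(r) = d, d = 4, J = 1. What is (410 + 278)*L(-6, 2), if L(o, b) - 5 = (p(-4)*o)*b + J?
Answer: -28896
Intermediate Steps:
p(r) = 4
L(o, b) = 6 + 4*b*o (L(o, b) = 5 + ((4*o)*b + 1) = 5 + (4*b*o + 1) = 5 + (1 + 4*b*o) = 6 + 4*b*o)
(410 + 278)*L(-6, 2) = (410 + 278)*(6 + 4*2*(-6)) = 688*(6 - 48) = 688*(-42) = -28896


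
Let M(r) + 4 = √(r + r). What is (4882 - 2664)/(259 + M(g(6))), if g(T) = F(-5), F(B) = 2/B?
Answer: 2827950/325129 - 4436*I*√5/325129 ≈ 8.6979 - 0.030508*I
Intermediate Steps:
g(T) = -⅖ (g(T) = 2/(-5) = 2*(-⅕) = -⅖)
M(r) = -4 + √2*√r (M(r) = -4 + √(r + r) = -4 + √(2*r) = -4 + √2*√r)
(4882 - 2664)/(259 + M(g(6))) = (4882 - 2664)/(259 + (-4 + √2*√(-⅖))) = 2218/(259 + (-4 + √2*(I*√10/5))) = 2218/(259 + (-4 + 2*I*√5/5)) = 2218/(255 + 2*I*√5/5)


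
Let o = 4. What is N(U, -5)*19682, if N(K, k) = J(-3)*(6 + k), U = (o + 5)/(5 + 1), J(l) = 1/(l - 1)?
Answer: -9841/2 ≈ -4920.5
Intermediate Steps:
J(l) = 1/(-1 + l)
U = 3/2 (U = (4 + 5)/(5 + 1) = 9/6 = 9*(⅙) = 3/2 ≈ 1.5000)
N(K, k) = -3/2 - k/4 (N(K, k) = (6 + k)/(-1 - 3) = (6 + k)/(-4) = -(6 + k)/4 = -3/2 - k/4)
N(U, -5)*19682 = (-3/2 - ¼*(-5))*19682 = (-3/2 + 5/4)*19682 = -¼*19682 = -9841/2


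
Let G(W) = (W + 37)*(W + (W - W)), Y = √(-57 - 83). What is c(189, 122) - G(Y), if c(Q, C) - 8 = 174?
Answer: 322 - 74*I*√35 ≈ 322.0 - 437.79*I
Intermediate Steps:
c(Q, C) = 182 (c(Q, C) = 8 + 174 = 182)
Y = 2*I*√35 (Y = √(-140) = 2*I*√35 ≈ 11.832*I)
G(W) = W*(37 + W) (G(W) = (37 + W)*(W + 0) = (37 + W)*W = W*(37 + W))
c(189, 122) - G(Y) = 182 - 2*I*√35*(37 + 2*I*√35)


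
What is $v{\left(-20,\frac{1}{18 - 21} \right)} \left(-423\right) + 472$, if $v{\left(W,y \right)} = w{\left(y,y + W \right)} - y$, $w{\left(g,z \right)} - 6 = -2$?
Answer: $-1361$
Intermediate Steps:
$w{\left(g,z \right)} = 4$ ($w{\left(g,z \right)} = 6 - 2 = 4$)
$v{\left(W,y \right)} = 4 - y$
$v{\left(-20,\frac{1}{18 - 21} \right)} \left(-423\right) + 472 = \left(4 - \frac{1}{18 - 21}\right) \left(-423\right) + 472 = \left(4 - \frac{1}{-3}\right) \left(-423\right) + 472 = \left(4 - - \frac{1}{3}\right) \left(-423\right) + 472 = \left(4 + \frac{1}{3}\right) \left(-423\right) + 472 = \frac{13}{3} \left(-423\right) + 472 = -1833 + 472 = -1361$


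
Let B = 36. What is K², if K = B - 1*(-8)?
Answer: 1936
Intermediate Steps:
K = 44 (K = 36 - 1*(-8) = 36 + 8 = 44)
K² = 44² = 1936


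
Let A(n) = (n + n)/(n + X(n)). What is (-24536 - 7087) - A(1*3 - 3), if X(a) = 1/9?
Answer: -31623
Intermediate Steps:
X(a) = ⅑
A(n) = 2*n/(⅑ + n) (A(n) = (n + n)/(n + ⅑) = (2*n)/(⅑ + n) = 2*n/(⅑ + n))
(-24536 - 7087) - A(1*3 - 3) = (-24536 - 7087) - 18*(1*3 - 3)/(1 + 9*(1*3 - 3)) = -31623 - 18*(3 - 3)/(1 + 9*(3 - 3)) = -31623 - 18*0/(1 + 9*0) = -31623 - 18*0/(1 + 0) = -31623 - 18*0/1 = -31623 - 18*0 = -31623 - 1*0 = -31623 + 0 = -31623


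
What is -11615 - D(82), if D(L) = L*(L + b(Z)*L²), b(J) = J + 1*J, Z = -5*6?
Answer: 33063741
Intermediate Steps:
Z = -30
b(J) = 2*J (b(J) = J + J = 2*J)
D(L) = L*(L - 60*L²) (D(L) = L*(L + (2*(-30))*L²) = L*(L - 60*L²))
-11615 - D(82) = -11615 - 82²*(1 - 60*82) = -11615 - 6724*(1 - 4920) = -11615 - 6724*(-4919) = -11615 - 1*(-33075356) = -11615 + 33075356 = 33063741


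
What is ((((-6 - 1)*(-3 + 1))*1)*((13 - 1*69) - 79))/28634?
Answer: -945/14317 ≈ -0.066005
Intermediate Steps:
((((-6 - 1)*(-3 + 1))*1)*((13 - 1*69) - 79))/28634 = ((-7*(-2)*1)*((13 - 69) - 79))*(1/28634) = ((14*1)*(-56 - 79))*(1/28634) = (14*(-135))*(1/28634) = -1890*1/28634 = -945/14317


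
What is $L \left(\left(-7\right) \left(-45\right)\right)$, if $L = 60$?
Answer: $18900$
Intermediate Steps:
$L \left(\left(-7\right) \left(-45\right)\right) = 60 \left(\left(-7\right) \left(-45\right)\right) = 60 \cdot 315 = 18900$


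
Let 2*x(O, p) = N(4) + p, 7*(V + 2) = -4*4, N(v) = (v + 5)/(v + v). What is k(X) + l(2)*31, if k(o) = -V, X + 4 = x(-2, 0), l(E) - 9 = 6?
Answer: 3285/7 ≈ 469.29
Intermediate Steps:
l(E) = 15 (l(E) = 9 + 6 = 15)
N(v) = (5 + v)/(2*v) (N(v) = (5 + v)/((2*v)) = (5 + v)*(1/(2*v)) = (5 + v)/(2*v))
V = -30/7 (V = -2 + (-4*4)/7 = -2 + (⅐)*(-16) = -2 - 16/7 = -30/7 ≈ -4.2857)
x(O, p) = 9/16 + p/2 (x(O, p) = ((½)*(5 + 4)/4 + p)/2 = ((½)*(¼)*9 + p)/2 = (9/8 + p)/2 = 9/16 + p/2)
X = -55/16 (X = -4 + (9/16 + (½)*0) = -4 + (9/16 + 0) = -4 + 9/16 = -55/16 ≈ -3.4375)
k(o) = 30/7 (k(o) = -1*(-30/7) = 30/7)
k(X) + l(2)*31 = 30/7 + 15*31 = 30/7 + 465 = 3285/7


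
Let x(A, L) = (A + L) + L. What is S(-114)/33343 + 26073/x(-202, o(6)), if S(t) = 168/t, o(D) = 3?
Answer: -16517694229/124169332 ≈ -133.03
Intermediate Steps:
x(A, L) = A + 2*L
S(-114)/33343 + 26073/x(-202, o(6)) = (168/(-114))/33343 + 26073/(-202 + 2*3) = (168*(-1/114))*(1/33343) + 26073/(-202 + 6) = -28/19*1/33343 + 26073/(-196) = -28/633517 + 26073*(-1/196) = -28/633517 - 26073/196 = -16517694229/124169332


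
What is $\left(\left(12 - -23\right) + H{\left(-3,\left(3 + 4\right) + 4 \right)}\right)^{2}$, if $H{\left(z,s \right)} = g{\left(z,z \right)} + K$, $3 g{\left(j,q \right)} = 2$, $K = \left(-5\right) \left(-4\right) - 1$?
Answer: $\frac{26896}{9} \approx 2988.4$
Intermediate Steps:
$K = 19$ ($K = 20 - 1 = 19$)
$g{\left(j,q \right)} = \frac{2}{3}$ ($g{\left(j,q \right)} = \frac{1}{3} \cdot 2 = \frac{2}{3}$)
$H{\left(z,s \right)} = \frac{59}{3}$ ($H{\left(z,s \right)} = \frac{2}{3} + 19 = \frac{59}{3}$)
$\left(\left(12 - -23\right) + H{\left(-3,\left(3 + 4\right) + 4 \right)}\right)^{2} = \left(\left(12 - -23\right) + \frac{59}{3}\right)^{2} = \left(\left(12 + 23\right) + \frac{59}{3}\right)^{2} = \left(35 + \frac{59}{3}\right)^{2} = \left(\frac{164}{3}\right)^{2} = \frac{26896}{9}$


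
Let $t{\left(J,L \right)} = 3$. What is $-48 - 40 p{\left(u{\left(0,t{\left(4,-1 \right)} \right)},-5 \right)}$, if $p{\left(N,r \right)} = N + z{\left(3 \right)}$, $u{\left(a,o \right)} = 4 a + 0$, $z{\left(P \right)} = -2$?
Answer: $32$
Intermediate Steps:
$u{\left(a,o \right)} = 4 a$
$p{\left(N,r \right)} = -2 + N$ ($p{\left(N,r \right)} = N - 2 = -2 + N$)
$-48 - 40 p{\left(u{\left(0,t{\left(4,-1 \right)} \right)},-5 \right)} = -48 - 40 \left(-2 + 4 \cdot 0\right) = -48 - 40 \left(-2 + 0\right) = -48 - -80 = -48 + 80 = 32$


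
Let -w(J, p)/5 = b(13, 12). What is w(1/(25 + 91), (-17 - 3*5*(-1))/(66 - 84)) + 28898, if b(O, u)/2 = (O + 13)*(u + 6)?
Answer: 24218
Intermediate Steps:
b(O, u) = 2*(6 + u)*(13 + O) (b(O, u) = 2*((O + 13)*(u + 6)) = 2*((13 + O)*(6 + u)) = 2*((6 + u)*(13 + O)) = 2*(6 + u)*(13 + O))
w(J, p) = -4680 (w(J, p) = -5*(156 + 12*13 + 26*12 + 2*13*12) = -5*(156 + 156 + 312 + 312) = -5*936 = -4680)
w(1/(25 + 91), (-17 - 3*5*(-1))/(66 - 84)) + 28898 = -4680 + 28898 = 24218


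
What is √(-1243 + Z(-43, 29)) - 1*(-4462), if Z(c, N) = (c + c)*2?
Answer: 4462 + I*√1415 ≈ 4462.0 + 37.617*I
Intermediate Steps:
Z(c, N) = 4*c (Z(c, N) = (2*c)*2 = 4*c)
√(-1243 + Z(-43, 29)) - 1*(-4462) = √(-1243 + 4*(-43)) - 1*(-4462) = √(-1243 - 172) + 4462 = √(-1415) + 4462 = I*√1415 + 4462 = 4462 + I*√1415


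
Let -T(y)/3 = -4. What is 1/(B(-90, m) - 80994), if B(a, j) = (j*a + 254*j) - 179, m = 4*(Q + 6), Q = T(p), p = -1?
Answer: -1/69365 ≈ -1.4416e-5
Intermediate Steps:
T(y) = 12 (T(y) = -3*(-4) = 12)
Q = 12
m = 72 (m = 4*(12 + 6) = 4*18 = 72)
B(a, j) = -179 + 254*j + a*j (B(a, j) = (a*j + 254*j) - 179 = (254*j + a*j) - 179 = -179 + 254*j + a*j)
1/(B(-90, m) - 80994) = 1/((-179 + 254*72 - 90*72) - 80994) = 1/((-179 + 18288 - 6480) - 80994) = 1/(11629 - 80994) = 1/(-69365) = -1/69365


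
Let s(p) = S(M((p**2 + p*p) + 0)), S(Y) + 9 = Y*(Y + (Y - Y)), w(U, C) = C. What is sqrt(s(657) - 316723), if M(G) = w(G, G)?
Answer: 2*sqrt(186320780018) ≈ 8.6330e+5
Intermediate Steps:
M(G) = G
S(Y) = -9 + Y**2 (S(Y) = -9 + Y*(Y + (Y - Y)) = -9 + Y*(Y + 0) = -9 + Y*Y = -9 + Y**2)
s(p) = -9 + 4*p**4 (s(p) = -9 + ((p**2 + p*p) + 0)**2 = -9 + ((p**2 + p**2) + 0)**2 = -9 + (2*p**2 + 0)**2 = -9 + (2*p**2)**2 = -9 + 4*p**4)
sqrt(s(657) - 316723) = sqrt((-9 + 4*657**4) - 316723) = sqrt((-9 + 4*186320859201) - 316723) = sqrt((-9 + 745283436804) - 316723) = sqrt(745283436795 - 316723) = sqrt(745283120072) = 2*sqrt(186320780018)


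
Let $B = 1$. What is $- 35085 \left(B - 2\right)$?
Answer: $35085$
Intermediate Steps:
$- 35085 \left(B - 2\right) = - 35085 \left(1 - 2\right) = \left(-35085\right) \left(-1\right) = 35085$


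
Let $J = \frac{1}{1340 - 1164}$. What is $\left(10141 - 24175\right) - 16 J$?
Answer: $- \frac{154375}{11} \approx -14034.0$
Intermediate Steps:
$J = \frac{1}{176} \approx 0.0056818$
$\left(10141 - 24175\right) - 16 J = \left(10141 - 24175\right) - \frac{1}{11} = -14034 - \frac{1}{11} = - \frac{154375}{11}$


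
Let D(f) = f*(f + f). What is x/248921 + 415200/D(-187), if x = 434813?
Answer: 66880975397/8704518449 ≈ 7.6835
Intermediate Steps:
D(f) = 2*f² (D(f) = f*(2*f) = 2*f²)
x/248921 + 415200/D(-187) = 434813/248921 + 415200/((2*(-187)²)) = 434813*(1/248921) + 415200/((2*34969)) = 434813/248921 + 415200/69938 = 434813/248921 + 415200*(1/69938) = 434813/248921 + 207600/34969 = 66880975397/8704518449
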